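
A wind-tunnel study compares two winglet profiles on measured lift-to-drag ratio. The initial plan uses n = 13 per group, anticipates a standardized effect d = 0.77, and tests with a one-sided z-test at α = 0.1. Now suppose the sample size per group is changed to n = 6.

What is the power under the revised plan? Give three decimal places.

Power ≈ 0.521

With n = 6 per group: δ = d·√(n/2) = 0.77 × √(6/2) = 1.3337. Critical value z_{0.1} = 1.282.
Revised power = Φ(δ − 1.282) = Φ(0.052) = 0.5208.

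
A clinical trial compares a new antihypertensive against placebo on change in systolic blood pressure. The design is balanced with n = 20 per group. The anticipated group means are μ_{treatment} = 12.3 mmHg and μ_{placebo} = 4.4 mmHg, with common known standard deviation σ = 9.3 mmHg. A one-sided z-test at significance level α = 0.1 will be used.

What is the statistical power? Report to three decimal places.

Power ≈ 0.920

Standardized effect: d = |μ_{treatment} − μ_{placebo}| / σ = |12.3 − 4.4| / 9.3 = 0.8495
Noncentrality parameter: λ = d·√(n/2) = 0.8495 × √(20/2) = 2.6862
Critical value for a one-sided test at α = 0.1: z_α = 1.282.
Power = Φ(λ − 1.282) = Φ(1.405) = 0.9199.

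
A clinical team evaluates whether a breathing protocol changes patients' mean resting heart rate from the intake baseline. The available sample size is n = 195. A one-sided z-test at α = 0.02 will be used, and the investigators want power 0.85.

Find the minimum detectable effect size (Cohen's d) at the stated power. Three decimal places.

Need Φ(δ − 2.054) = 0.85, so δ = 2.054 + 1.036 = 3.090.
δ = d·√n ⇒ d = δ/√n = 3.090/√195 = 0.2213.

d ≈ 0.221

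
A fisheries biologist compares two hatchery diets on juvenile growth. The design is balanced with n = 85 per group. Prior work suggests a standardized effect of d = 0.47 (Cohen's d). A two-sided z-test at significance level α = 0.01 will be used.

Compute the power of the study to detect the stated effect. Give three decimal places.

Power ≈ 0.687

Noncentrality parameter: δ = d·√(n/2) = 0.47 × √(85/2) = 3.0640
Two-sided α = 0.01 → critical value z_{0.005} = 2.576.
Power = Φ(δ − 2.576) + Φ(−δ − 2.576) = Φ(0.488) + Φ(-5.640) = 0.6873 + 0.0000 = 0.6873.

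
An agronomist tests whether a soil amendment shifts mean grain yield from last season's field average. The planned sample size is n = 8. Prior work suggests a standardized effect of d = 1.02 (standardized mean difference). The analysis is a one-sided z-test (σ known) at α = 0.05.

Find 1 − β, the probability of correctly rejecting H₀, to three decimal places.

Noncentrality parameter: λ = d·√n = 1.02 × √8 = 2.8850
Critical value for a one-sided test at α = 0.05: z_α = 1.645.
Power = P(Z > 1.645 − λ) = Φ(1.240) = 0.8925.

Power ≈ 0.893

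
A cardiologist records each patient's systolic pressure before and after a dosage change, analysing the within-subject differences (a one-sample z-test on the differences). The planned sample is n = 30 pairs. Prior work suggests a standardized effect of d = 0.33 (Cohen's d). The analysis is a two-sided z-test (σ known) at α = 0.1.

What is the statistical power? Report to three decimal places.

Noncentrality parameter: δ = d·√n = 0.33 × √30 = 1.8075
Critical value for a two-sided test at α = 0.1: z_{α/2} = 1.645.
Power = Φ(δ − 1.645) + Φ(−δ − 1.645) = Φ(0.163) + Φ(-3.452) = 0.5646 + 0.0003 = 0.5649.

Power ≈ 0.565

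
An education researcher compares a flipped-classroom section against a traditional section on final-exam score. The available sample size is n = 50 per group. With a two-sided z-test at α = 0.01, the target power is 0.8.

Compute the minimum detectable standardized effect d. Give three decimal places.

Need Φ(δ − 2.576) = 0.8, so δ = 2.576 + 0.842 = 3.417.
(Lower-tail contribution to power is negligible for δ > 0.)
δ = d·√(n/2) ⇒ d = δ/√(n/2) = 3.417/√(50/2) = 0.6835.

d ≈ 0.683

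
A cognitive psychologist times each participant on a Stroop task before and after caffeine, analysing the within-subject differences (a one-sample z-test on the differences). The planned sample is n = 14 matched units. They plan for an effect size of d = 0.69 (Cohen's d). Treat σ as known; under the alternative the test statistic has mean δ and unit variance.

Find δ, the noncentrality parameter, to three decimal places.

δ ≈ 2.582

δ = d·√n = 0.69 × √14 = 2.5817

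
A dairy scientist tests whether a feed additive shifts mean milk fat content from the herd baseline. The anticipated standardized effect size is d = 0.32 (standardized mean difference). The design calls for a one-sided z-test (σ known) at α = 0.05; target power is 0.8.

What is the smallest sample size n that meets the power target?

n = 61

For power 0.8 need Φ(δ − z_{0.05}) = 0.8, so δ = z_{0.05} + z_{0.20} = 1.645 + 0.842 = 2.486.
δ = d·√n ⇒ n = (δ/d)² = (2.486 / 0.32)² = 60.38.
Rounding up, n = 61.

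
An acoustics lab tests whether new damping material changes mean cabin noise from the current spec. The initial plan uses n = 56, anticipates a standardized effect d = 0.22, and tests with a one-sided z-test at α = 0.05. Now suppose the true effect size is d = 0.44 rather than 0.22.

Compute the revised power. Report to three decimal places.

Power ≈ 0.950

With d = 0.44: δ = d·√n = 0.44 × √56 = 3.2927. Critical value z_{0.05} = 1.645.
Revised power = P(Z > 1.645 − δ) = Φ(1.648) = 0.9503.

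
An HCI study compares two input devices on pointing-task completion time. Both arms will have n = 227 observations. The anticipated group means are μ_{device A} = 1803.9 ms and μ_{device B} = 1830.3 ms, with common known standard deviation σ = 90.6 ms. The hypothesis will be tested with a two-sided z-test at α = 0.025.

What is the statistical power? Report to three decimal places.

Power ≈ 0.806

Standardized effect: d = |μ_{device A} − μ_{device B}| / σ = |1803.9 − 1830.3| / 90.6 = 0.2914
Noncentrality parameter: δ = d·√(n/2) = 0.2914 × √(227/2) = 3.1044
Two-sided α = 0.025 → critical value z_{0.0125} = 2.241.
Power = Φ(δ − 2.241) + Φ(−δ − 2.241) = Φ(0.863) + Φ(-5.346) = 0.8059 + 0.0000 = 0.8059.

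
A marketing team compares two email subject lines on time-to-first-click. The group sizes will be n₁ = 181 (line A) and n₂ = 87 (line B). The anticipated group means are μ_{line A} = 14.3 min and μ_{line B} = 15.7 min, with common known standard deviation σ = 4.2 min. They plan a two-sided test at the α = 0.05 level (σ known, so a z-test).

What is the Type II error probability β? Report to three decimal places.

β ≈ 0.276

Standardized effect: d = |μ_{line A} − μ_{line B}| / σ = |14.3 − 15.7| / 4.2 = 0.3333
Noncentrality parameter: δ = d / √(1/n₁ + 1/n₂) = 0.3333 / √(1/181 + 1/87) = 2.5551
Two-sided α = 0.05 → critical value z_{0.025} = 1.960.
Power = Φ(δ − 1.960) + Φ(−δ − 1.960) = Φ(0.595) + Φ(-4.515) = 0.7241 + 0.0000 = 0.7241.
Type II error: β = 1 − power = 1 − 0.7241 = 0.2759.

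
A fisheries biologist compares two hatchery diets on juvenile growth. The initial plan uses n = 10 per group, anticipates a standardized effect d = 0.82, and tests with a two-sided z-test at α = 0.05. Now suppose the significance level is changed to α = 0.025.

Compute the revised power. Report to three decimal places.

Power ≈ 0.342

δ = d·√(n/2) = 0.82 × √(10/2) = 1.8336 (unchanged). New critical value: z_{0.0125} = 2.241.
Revised power = Φ(δ − 2.241) + Φ(−δ − 2.241) = Φ(-0.408) + Φ(-4.075) = 0.3417 + 0.0000 = 0.3417.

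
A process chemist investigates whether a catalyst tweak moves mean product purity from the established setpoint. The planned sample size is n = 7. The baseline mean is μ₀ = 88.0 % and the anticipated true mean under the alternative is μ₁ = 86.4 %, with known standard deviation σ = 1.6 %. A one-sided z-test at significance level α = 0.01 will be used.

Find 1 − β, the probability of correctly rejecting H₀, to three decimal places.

Power ≈ 0.625

Standardized effect: d = |μ₁ − μ₀| / σ = |86.4 − 88.0| / 1.6 = 1.0000
Noncentrality parameter: λ = d·√n = 1.0000 × √7 = 2.6458
Critical value for a one-sided test at α = 0.01: z_α = 2.326.
Power = Φ(λ − 2.326) = Φ(0.319) = 0.6253.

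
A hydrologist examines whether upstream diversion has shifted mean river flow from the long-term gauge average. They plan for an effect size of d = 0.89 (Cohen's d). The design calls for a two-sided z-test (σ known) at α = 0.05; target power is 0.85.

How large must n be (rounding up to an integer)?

n = 12

For power 0.85 need Φ(δ − z_{0.025}) = 0.85, so δ = z_{0.025} + z_{0.15} = 1.960 + 1.036 = 2.996.
(For δ > 0 the lower-tail rejection region contributes negligibly to power, so the one-term inversion is standard.)
δ = d·√n ⇒ n = (δ/d)² = (2.996 / 0.89)² = 11.33.
Round up to the next whole unit.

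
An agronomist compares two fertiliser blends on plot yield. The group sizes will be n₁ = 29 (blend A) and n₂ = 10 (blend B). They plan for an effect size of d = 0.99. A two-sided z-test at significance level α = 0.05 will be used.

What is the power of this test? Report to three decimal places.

Noncentrality parameter: δ = d / √(1/n₁ + 1/n₂) = 0.99 / √(1/29 + 1/10) = 2.6996
Critical value for a two-sided test at α = 0.05: z_{α/2} = 1.960.
Power = Φ(δ − 1.960) + Φ(−δ − 1.960) = Φ(0.740) + Φ(-4.660) = 0.7702 + 0.0000 = 0.7702.

Power ≈ 0.770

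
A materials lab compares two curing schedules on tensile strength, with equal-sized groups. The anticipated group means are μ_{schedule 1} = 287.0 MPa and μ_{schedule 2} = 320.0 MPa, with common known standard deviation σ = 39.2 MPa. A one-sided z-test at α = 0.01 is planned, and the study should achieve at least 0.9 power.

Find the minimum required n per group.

n = 37 per group

Standardized effect: d = |μ_{schedule 1} − μ_{schedule 2}| / σ = |287.0 − 320.0| / 39.2 = 0.8418
For power 0.9 need Φ(δ − z_{0.01}) = 0.9, so δ = z_{0.01} + z_{0.10} = 2.326 + 1.282 = 3.608.
δ = d·√(n/2) ⇒ n = 2(δ/d)² = 2 × (3.608 / 0.8418)² = 36.74.
Rounding up, n = 37 per group.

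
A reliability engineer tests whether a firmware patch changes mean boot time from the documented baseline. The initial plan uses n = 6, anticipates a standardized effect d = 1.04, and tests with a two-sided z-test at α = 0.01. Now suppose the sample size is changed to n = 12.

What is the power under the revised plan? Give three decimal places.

Power ≈ 0.848

With n = 12: δ = d·√n = 1.04 × √12 = 3.6027. Critical value z_{0.005} = 2.576.
Revised power = Φ(δ − 2.576) + Φ(−δ − 2.576) = Φ(1.027) + Φ(-6.178) = 0.8478 + 0.0000 = 0.8478.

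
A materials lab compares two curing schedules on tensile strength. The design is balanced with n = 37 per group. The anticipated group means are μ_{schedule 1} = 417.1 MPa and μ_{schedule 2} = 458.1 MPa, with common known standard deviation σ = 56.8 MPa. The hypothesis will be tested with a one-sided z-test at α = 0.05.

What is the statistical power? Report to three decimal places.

Standardized effect: d = |μ_{schedule 1} − μ_{schedule 2}| / σ = |417.1 − 458.1| / 56.8 = 0.7218
Noncentrality parameter: δ = d·√(n/2) = 0.7218 × √(37/2) = 3.1047
One-sided α = 0.05 → critical value z_{0.05} = 1.645.
Power = Φ(δ − 1.645) = Φ(1.460) = 0.9278.

Power ≈ 0.928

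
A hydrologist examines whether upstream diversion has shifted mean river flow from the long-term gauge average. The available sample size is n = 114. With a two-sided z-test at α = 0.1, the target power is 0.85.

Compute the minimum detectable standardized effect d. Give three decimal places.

d ≈ 0.251

Required noncentrality: δ = z_{0.05} + z_{0.15} = 1.645 + 1.036 = 2.681.
(Lower-tail contribution to power is negligible for δ > 0.)
δ = d·√n ⇒ d = δ/√n = 2.681/√114 = 0.2511.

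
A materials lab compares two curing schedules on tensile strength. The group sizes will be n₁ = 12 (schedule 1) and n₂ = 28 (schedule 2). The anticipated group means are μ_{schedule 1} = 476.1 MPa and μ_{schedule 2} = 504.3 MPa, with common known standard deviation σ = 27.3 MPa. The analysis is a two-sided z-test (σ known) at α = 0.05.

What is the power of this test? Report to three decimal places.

Power ≈ 0.849

Standardized effect: d = |μ_{schedule 1} − μ_{schedule 2}| / σ = |476.1 − 504.3| / 27.3 = 1.0330
Noncentrality parameter: δ = d / √(1/n₁ + 1/n₂) = 1.0330 / √(1/12 + 1/28) = 2.9938
Critical value for a two-sided test at α = 0.05: z_{α/2} = 1.960.
Power = Φ(δ − 1.960) + Φ(−δ − 1.960) = Φ(1.034) + Φ(-4.954) = 0.8494 + 0.0000 = 0.8494.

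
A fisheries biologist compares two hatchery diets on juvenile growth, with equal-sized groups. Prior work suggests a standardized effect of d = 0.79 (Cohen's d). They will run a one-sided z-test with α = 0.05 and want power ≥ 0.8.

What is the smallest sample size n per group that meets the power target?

For power 0.8 need Φ(δ − z_{0.05}) = 0.8, so δ = z_{0.05} + z_{0.20} = 1.645 + 0.842 = 2.486.
δ = d·√(n/2) ⇒ n = 2(δ/d)² = 2 × (2.486 / 0.79)² = 19.81.
Rounding up, n = 20 per group.

n = 20 per group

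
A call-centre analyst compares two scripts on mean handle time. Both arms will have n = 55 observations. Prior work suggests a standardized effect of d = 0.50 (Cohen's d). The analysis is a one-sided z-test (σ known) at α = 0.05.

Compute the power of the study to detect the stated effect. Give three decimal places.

Power ≈ 0.836

Noncentrality parameter: δ = d·√(n/2) = 0.50 × √(55/2) = 2.6220
One-sided α = 0.05 → critical value z_{0.05} = 1.645.
Power = Φ(δ − 1.645) = Φ(0.977) = 0.8358.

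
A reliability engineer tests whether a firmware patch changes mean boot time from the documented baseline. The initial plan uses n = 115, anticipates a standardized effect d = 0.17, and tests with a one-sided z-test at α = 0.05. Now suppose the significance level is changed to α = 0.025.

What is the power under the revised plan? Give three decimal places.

Power ≈ 0.446

δ = d·√n = 0.17 × √115 = 1.8230 (unchanged). New critical value: z_{0.025} = 1.960.
Revised power = P(Z > 1.960 − δ) = Φ(-0.137) = 0.4455.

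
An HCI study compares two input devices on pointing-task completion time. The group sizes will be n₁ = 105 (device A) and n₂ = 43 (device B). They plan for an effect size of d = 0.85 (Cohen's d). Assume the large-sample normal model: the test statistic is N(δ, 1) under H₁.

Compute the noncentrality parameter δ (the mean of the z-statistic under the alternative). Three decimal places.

δ ≈ 4.695

δ = d / √(1/n₁ + 1/n₂) = 0.85 / √(1/105 + 1/43) = 4.6948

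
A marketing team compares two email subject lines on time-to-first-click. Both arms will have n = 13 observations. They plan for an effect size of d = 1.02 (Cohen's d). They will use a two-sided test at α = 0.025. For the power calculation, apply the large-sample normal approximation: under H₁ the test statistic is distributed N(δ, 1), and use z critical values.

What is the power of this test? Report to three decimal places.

Noncentrality parameter: δ = d·√(n/2) = 1.02 × √(13/2) = 2.6005
Two-sided α = 0.025 → critical value z_{0.0125} = 2.241.
Power = Φ(δ − 2.241) + Φ(−δ − 2.241) = Φ(0.359) + Φ(-4.842) = 0.6402 + 0.0000 = 0.6402.

Power ≈ 0.640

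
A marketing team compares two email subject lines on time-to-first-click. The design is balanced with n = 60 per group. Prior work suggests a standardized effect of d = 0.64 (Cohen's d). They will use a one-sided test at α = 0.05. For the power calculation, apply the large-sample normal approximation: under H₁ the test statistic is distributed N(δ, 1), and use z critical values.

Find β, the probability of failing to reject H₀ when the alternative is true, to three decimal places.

Noncentrality parameter: δ = d·√(n/2) = 0.64 × √(60/2) = 3.5054
One-sided α = 0.05 → critical value z_{0.05} = 1.645.
Power = Φ(δ − 1.645) = Φ(1.861) = 0.9686.
Type II error: β = 1 − power = 1 − 0.9686 = 0.0314.

β ≈ 0.031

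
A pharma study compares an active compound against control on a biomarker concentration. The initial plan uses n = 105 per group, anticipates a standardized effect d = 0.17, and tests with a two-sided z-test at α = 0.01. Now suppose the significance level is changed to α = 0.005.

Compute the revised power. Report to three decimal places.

δ = d·√(n/2) = 0.17 × √(105/2) = 1.2318 (unchanged). New critical value: z_{0.0025} = 2.807.
Revised power = Φ(δ − 2.807) + Φ(−δ − 2.807) = Φ(-1.575) + Φ(-4.039) = 0.0576 + 0.0000 = 0.0576.

Power ≈ 0.058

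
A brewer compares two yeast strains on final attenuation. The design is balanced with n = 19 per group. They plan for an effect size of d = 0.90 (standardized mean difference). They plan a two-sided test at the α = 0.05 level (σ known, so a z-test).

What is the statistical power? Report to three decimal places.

Noncentrality parameter: δ = d·√(n/2) = 0.90 × √(19/2) = 2.7740
Two-sided α = 0.05 → critical value z_{0.025} = 1.960.
Power = Φ(δ − 1.960) + Φ(−δ − 1.960) = Φ(0.814) + Φ(-4.734) = 0.7922 + 0.0000 = 0.7922.

Power ≈ 0.792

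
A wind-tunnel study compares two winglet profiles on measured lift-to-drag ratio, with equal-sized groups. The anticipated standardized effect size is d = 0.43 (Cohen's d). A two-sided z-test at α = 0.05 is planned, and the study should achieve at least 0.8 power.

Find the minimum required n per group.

n = 85 per group

Set Φ(δ − 1.960) = 0.8; then δ − 1.960 = Φ⁻¹(0.8) = 0.842, giving δ = 2.802.
(Ignoring the negligible lower-tail rejection probability gives the usual closed-form inversion.)
δ = d·√(n/2) ⇒ n = 2(δ/d)² = 2 × (2.802 / 0.43)² = 84.90.
Round up to the next whole unit.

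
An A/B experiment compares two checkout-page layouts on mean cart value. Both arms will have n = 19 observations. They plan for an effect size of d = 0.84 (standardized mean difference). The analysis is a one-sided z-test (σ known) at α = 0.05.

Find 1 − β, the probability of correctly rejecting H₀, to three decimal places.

Noncentrality parameter: δ = d·√(n/2) = 0.84 × √(19/2) = 2.5891
Critical value for a one-sided test at α = 0.05: z_α = 1.645.
Power = P(Z > 1.645 − δ) = Φ(0.944) = 0.8275.

Power ≈ 0.827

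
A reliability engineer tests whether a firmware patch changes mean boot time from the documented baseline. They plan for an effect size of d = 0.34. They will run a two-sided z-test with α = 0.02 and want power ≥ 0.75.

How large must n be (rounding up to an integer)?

n = 78

Set Φ(δ − 2.326) = 0.75; then δ − 2.326 = Φ⁻¹(0.75) = 0.674, giving δ = 3.001.
(For δ > 0 the lower-tail rejection region contributes negligibly to power, so the one-term inversion is standard.)
δ = d·√n ⇒ n = (δ/d)² = (3.001 / 0.34)² = 77.90.
Round up to the next whole unit.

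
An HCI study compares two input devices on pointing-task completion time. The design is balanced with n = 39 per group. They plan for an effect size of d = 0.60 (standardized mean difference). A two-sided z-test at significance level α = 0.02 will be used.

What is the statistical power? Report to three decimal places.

Noncentrality parameter: δ = d·√(n/2) = 0.60 × √(39/2) = 2.6495
Two-sided α = 0.02 → critical value z_{0.01} = 2.326.
Power = Φ(δ − 2.326) + Φ(−δ − 2.326) = Φ(0.323) + Φ(-4.976) = 0.6267 + 0.0000 = 0.6267.

Power ≈ 0.627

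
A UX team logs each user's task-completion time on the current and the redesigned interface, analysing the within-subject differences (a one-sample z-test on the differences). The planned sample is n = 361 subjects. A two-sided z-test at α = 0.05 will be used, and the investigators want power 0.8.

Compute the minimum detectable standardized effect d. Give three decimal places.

d ≈ 0.147

Required noncentrality: δ = z_{0.025} + z_{0.20} = 1.960 + 0.842 = 2.802.
(The second rejection-region term Φ(−δ − z_{α/2}) is negligible and dropped.)
δ = d·√n ⇒ d = δ/√n = 2.802/√361 = 0.1475.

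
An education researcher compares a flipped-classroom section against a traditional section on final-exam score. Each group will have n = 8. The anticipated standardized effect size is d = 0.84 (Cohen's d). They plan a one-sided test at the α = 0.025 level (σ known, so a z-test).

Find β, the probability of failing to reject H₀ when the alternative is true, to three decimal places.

Noncentrality parameter: δ = d·√(n/2) = 0.84 × √(8/2) = 1.6800
One-sided α = 0.025 → critical value z_{0.025} = 1.960.
Power = Φ(δ − 1.960) = Φ(-0.280) = 0.3898.
Type II error: β = 1 − power = 1 − 0.3898 = 0.6102.

β ≈ 0.610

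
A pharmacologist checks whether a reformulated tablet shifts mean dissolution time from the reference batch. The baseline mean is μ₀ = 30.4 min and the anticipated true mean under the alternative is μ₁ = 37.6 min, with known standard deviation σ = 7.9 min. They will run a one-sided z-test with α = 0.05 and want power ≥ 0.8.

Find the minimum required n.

n = 8

Standardized effect: d = |μ₁ − μ₀| / σ = |37.6 − 30.4| / 7.9 = 0.9114
For power 0.8 need Φ(δ − z_{0.05}) = 0.8, so δ = z_{0.05} + z_{0.20} = 1.645 + 0.842 = 2.486.
δ = d·√n ⇒ n = (δ/d)² = (2.486 / 0.9114)² = 7.44.
Round up to the next whole unit.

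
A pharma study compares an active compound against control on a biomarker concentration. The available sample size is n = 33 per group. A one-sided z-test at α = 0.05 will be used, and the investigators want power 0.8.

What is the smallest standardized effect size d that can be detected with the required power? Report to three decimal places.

Required noncentrality: δ = z_{0.05} + z_{0.20} = 1.645 + 0.842 = 2.486.
δ = d·√(n/2) ⇒ d = δ/√(n/2) = 2.486/√(33/2) = 0.6121.

d ≈ 0.612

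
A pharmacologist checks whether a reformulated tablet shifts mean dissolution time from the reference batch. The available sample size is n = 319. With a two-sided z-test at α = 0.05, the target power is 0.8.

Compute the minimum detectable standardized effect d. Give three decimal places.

d ≈ 0.157

Required noncentrality: δ = z_{0.025} + z_{0.20} = 1.960 + 0.842 = 2.802.
(The second rejection-region term Φ(−δ − z_{α/2}) is negligible and dropped.)
δ = d·√n ⇒ d = δ/√n = 2.802/√319 = 0.1569.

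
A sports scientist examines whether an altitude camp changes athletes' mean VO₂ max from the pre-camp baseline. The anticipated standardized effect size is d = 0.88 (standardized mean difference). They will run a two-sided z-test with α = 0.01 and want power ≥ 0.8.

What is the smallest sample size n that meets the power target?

n = 16

Set Φ(δ − 2.576) = 0.8; then δ − 2.576 = Φ⁻¹(0.8) = 0.842, giving δ = 3.417.
(For δ > 0 the lower-tail rejection region contributes negligibly to power, so the one-term inversion is standard.)
δ = d·√n ⇒ n = (δ/d)² = (3.417 / 0.88)² = 15.08.
Rounding up, n = 16.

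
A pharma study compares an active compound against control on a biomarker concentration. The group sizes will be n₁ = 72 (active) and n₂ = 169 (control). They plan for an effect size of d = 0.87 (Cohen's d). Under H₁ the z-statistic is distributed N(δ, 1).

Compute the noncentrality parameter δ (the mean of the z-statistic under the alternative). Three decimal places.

δ ≈ 6.182

The noncentrality parameter scales effect size by the design's sample-size factor: δ = d / √(1/n₁ + 1/n₂) = 0.87 / √(1/72 + 1/169) = 6.1819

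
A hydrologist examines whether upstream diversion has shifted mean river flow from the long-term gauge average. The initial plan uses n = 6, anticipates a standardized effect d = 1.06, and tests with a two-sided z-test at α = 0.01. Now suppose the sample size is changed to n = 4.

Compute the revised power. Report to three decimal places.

With n = 4: δ = d·√n = 1.06 × √4 = 2.1200. Critical value z_{0.005} = 2.576.
Revised power = Φ(δ − 2.576) + Φ(−δ − 2.576) = Φ(-0.456) + Φ(-4.696) = 0.3243 + 0.0000 = 0.3243.

Power ≈ 0.324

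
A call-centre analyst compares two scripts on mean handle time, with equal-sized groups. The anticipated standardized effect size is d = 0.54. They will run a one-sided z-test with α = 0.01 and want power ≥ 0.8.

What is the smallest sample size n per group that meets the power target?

n = 69 per group

For power 0.8 need Φ(δ − z_{0.01}) = 0.8, so δ = z_{0.01} + z_{0.20} = 2.326 + 0.842 = 3.168.
δ = d·√(n/2) ⇒ n = 2(δ/d)² = 2 × (3.168 / 0.54)² = 68.83.
Rounding up, n = 69 per group.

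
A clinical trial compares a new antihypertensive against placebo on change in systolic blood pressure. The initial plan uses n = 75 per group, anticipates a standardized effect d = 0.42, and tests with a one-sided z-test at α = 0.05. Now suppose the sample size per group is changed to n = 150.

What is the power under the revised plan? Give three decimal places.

Power ≈ 0.977

With n = 150 per group: δ = d·√(n/2) = 0.42 × √(150/2) = 3.6373. Critical value z_{0.05} = 1.645.
Revised power = Φ(δ − 1.645) = Φ(1.992) = 0.9768.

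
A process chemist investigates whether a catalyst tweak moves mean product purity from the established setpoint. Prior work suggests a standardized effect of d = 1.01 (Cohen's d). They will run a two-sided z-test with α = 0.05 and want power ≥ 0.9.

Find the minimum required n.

n = 11

Set Φ(δ − 1.960) = 0.9; then δ − 1.960 = Φ⁻¹(0.9) = 1.282, giving δ = 3.242.
(Ignoring the negligible lower-tail rejection probability gives the usual closed-form inversion.)
δ = d·√n ⇒ n = (δ/d)² = (3.242 / 1.01)² = 10.30.
Round up to the next whole unit.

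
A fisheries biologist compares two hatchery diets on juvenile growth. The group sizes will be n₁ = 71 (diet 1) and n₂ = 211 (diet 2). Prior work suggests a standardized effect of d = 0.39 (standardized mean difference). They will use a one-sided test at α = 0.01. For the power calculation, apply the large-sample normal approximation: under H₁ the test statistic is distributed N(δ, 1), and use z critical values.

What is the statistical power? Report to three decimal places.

Noncentrality parameter: δ = d / √(1/n₁ + 1/n₂) = 0.39 / √(1/71 + 1/211) = 2.8426
One-sided α = 0.01 → critical value z_{0.01} = 2.326.
Power = Φ(δ − 2.326) = Φ(0.516) = 0.6971.

Power ≈ 0.697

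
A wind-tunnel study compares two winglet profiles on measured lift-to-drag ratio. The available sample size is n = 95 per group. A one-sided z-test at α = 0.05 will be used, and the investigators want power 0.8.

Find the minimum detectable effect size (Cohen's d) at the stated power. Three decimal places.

Need Φ(δ − 1.645) = 0.8, so δ = 1.645 + 0.842 = 2.486.
δ = d·√(n/2) ⇒ d = δ/√(n/2) = 2.486/√(95/2) = 0.3608.

d ≈ 0.361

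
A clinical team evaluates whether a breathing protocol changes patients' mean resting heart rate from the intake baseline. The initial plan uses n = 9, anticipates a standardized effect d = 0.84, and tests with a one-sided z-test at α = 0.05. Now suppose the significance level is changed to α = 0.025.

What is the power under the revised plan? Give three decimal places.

Power ≈ 0.712

δ = d·√n = 0.84 × √9 = 2.5200 (unchanged). New critical value: z_{0.025} = 1.960.
Revised power = P(Z > 1.960 − δ) = Φ(0.560) = 0.7123.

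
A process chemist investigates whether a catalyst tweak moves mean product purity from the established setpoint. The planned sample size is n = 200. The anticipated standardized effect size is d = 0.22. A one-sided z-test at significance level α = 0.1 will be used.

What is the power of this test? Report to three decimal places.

Noncentrality parameter: δ = d·√n = 0.22 × √200 = 3.1113
One-sided α = 0.1 → critical value z_{0.1} = 1.282.
Power = Φ(δ − 1.282) = Φ(1.830) = 0.9664.

Power ≈ 0.966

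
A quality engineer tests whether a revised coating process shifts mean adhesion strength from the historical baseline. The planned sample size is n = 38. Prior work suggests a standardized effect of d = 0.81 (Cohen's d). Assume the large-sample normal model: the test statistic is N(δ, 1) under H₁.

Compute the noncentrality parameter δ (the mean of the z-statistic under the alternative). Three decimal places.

The noncentrality parameter scales effect size by the design's sample-size factor: δ = d·√n = 0.81 × √38 = 4.9932

δ ≈ 4.993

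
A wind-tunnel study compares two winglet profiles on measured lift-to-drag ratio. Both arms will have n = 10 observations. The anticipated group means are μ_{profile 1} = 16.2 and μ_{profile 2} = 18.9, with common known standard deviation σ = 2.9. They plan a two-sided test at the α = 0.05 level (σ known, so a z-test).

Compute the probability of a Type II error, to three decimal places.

β ≈ 0.451

Standardized effect: d = |μ_{profile 1} − μ_{profile 2}| / σ = |16.2 − 18.9| / 2.9 = 0.9310
Noncentrality parameter: δ = d·√(n/2) = 0.9310 × √(10/2) = 2.0819
Two-sided α = 0.05 → critical value z_{0.025} = 1.960.
Power = Φ(δ − 1.960) + Φ(−δ − 1.960) = Φ(0.122) + Φ(-4.042) = 0.5485 + 0.0000 = 0.5485.
Type II error: β = 1 − power = 1 − 0.5485 = 0.4515.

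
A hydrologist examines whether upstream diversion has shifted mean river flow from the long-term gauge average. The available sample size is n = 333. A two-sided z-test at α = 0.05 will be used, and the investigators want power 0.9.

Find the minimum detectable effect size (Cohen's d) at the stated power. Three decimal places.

Required noncentrality: δ = z_{0.025} + z_{0.10} = 1.960 + 1.282 = 3.242.
(Lower-tail contribution to power is negligible for δ > 0.)
δ = d·√n ⇒ d = δ/√n = 3.242/√333 = 0.1776.

d ≈ 0.178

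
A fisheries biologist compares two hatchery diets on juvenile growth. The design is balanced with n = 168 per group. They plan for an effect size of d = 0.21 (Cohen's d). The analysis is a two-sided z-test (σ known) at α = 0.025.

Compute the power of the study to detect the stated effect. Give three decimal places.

Power ≈ 0.376

Noncentrality parameter: δ = d·√(n/2) = 0.21 × √(168/2) = 1.9247
Critical value for a two-sided test at α = 0.025: z_{α/2} = 2.241.
Power = Φ(δ − 2.241) + Φ(−δ − 2.241) = Φ(-0.317) + Φ(-4.166) = 0.3757 + 0.0000 = 0.3757.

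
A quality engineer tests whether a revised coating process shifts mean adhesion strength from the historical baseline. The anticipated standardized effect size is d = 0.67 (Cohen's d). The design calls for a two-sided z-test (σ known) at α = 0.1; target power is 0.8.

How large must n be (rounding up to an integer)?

n = 14

Set Φ(δ − 1.645) = 0.8; then δ − 1.645 = Φ⁻¹(0.8) = 0.842, giving δ = 2.486.
(The Φ(−δ − z_{α/2}) term is vanishingly small for δ > 0 and is dropped in the standard sample-size formula.)
δ = d·√n ⇒ n = (δ/d)² = (2.486 / 0.67)² = 13.77.
Rounding up, n = 14.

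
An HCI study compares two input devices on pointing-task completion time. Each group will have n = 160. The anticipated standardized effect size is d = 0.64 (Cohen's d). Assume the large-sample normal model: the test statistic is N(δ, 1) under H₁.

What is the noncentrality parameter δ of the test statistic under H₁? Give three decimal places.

The noncentrality parameter scales effect size by the design's sample-size factor: δ = d·√(n/2) = 0.64 × √(160/2) = 5.7243

δ ≈ 5.724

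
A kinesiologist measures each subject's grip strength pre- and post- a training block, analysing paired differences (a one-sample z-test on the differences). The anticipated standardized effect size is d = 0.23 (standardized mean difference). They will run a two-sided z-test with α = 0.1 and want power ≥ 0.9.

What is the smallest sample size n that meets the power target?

n = 162

Set Φ(δ − 1.645) = 0.9; then δ − 1.645 = Φ⁻¹(0.9) = 1.282, giving δ = 2.926.
(For δ > 0 the lower-tail rejection region contributes negligibly to power, so the one-term inversion is standard.)
δ = d·√n ⇒ n = (δ/d)² = (2.926 / 0.23)² = 161.89.
Rounding up, n = 162.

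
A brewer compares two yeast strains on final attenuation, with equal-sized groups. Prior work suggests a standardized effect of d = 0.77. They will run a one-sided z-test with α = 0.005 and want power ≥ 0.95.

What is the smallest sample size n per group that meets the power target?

n = 61 per group

For power 0.95 need Φ(δ − z_{0.005}) = 0.95, so δ = z_{0.005} + z_{0.05} = 2.576 + 1.645 = 4.221.
δ = d·√(n/2) ⇒ n = 2(δ/d)² = 2 × (4.221 / 0.77)² = 60.09.
Rounding up, n = 61 per group.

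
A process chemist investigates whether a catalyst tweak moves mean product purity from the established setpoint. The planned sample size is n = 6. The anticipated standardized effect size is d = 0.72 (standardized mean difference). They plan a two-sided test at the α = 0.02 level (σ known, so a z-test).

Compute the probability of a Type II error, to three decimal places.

β ≈ 0.713

Noncentrality parameter: δ = d·√n = 0.72 × √6 = 1.7636
Two-sided α = 0.02 → critical value z_{0.01} = 2.326.
Power = Φ(δ − 2.326) + Φ(−δ − 2.326) = Φ(-0.563) + Φ(-4.090) = 0.2868 + 0.0000 = 0.2868.
Type II error: β = 1 − power = 1 − 0.2868 = 0.7132.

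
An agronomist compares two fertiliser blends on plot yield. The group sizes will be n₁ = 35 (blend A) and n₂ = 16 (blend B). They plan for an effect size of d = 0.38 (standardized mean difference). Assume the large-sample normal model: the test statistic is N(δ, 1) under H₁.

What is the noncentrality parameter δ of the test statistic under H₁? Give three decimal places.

The noncentrality parameter scales effect size by the design's sample-size factor: δ = d / √(1/n₁ + 1/n₂) = 0.38 / √(1/35 + 1/16) = 1.2592

δ ≈ 1.259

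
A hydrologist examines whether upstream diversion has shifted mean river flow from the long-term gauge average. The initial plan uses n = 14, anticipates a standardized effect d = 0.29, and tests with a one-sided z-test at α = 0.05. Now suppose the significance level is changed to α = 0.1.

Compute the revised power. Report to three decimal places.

Power ≈ 0.422

δ = d·√n = 0.29 × √14 = 1.0851 (unchanged). New critical value: z_{0.1} = 1.282.
Revised power = Φ(δ − 1.282) = Φ(-0.196) = 0.4221.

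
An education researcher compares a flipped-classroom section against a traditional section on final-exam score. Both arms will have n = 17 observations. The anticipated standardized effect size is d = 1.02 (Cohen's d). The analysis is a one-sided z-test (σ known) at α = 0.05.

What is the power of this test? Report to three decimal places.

Noncentrality parameter: δ = d·√(n/2) = 1.02 × √(17/2) = 2.9738
One-sided α = 0.05 → critical value z_{0.05} = 1.645.
Power = P(Z > 1.645 − δ) = Φ(1.329) = 0.9081.

Power ≈ 0.908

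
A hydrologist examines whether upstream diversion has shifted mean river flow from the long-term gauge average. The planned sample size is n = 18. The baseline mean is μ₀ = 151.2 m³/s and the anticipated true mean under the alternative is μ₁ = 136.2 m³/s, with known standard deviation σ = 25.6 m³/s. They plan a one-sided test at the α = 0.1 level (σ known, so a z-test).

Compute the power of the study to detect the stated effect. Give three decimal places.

Standardized effect: d = |μ₁ − μ₀| / σ = |136.2 − 151.2| / 25.6 = 0.5859
Noncentrality parameter: δ = d·√n = 0.5859 × √18 = 2.4859
One-sided α = 0.1 → critical value z_{0.1} = 1.282.
Power = Φ(δ − 1.282) = Φ(1.204) = 0.8858.

Power ≈ 0.886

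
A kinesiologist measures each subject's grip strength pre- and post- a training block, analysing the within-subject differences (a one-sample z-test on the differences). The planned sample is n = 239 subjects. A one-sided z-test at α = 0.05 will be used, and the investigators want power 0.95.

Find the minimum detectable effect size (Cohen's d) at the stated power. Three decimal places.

d ≈ 0.213

Required noncentrality: δ = z_{0.05} + z_{0.05} = 1.645 + 1.645 = 3.290.
δ = d·√n ⇒ d = δ/√n = 3.290/√239 = 0.2128.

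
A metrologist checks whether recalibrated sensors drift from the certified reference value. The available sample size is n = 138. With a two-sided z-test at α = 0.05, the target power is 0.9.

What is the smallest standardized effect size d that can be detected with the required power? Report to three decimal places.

Required noncentrality: δ = z_{0.025} + z_{0.10} = 1.960 + 1.282 = 3.242.
(The second rejection-region term Φ(−δ − z_{α/2}) is negligible and dropped.)
δ = d·√n ⇒ d = δ/√n = 3.242/√138 = 0.2759.

d ≈ 0.276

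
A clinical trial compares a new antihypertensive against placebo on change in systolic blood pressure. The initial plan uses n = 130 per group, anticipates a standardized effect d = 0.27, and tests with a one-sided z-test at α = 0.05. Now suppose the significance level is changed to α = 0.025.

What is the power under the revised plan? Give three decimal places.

δ = d·√(n/2) = 0.27 × √(130/2) = 2.1768 (unchanged). New critical value: z_{0.025} = 1.960.
Revised power = P(Z > 1.960 − δ) = Φ(0.217) = 0.5858.

Power ≈ 0.586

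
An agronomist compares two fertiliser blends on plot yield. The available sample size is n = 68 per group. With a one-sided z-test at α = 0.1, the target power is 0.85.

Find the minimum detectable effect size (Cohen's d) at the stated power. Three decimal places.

Need Φ(δ − 1.282) = 0.85, so δ = 1.282 + 1.036 = 2.318.
δ = d·√(n/2) ⇒ d = δ/√(n/2) = 2.318/√(68/2) = 0.3975.

d ≈ 0.398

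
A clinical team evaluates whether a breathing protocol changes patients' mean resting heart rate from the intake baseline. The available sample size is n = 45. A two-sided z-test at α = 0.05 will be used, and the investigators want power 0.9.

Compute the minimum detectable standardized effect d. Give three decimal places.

d ≈ 0.483

Required noncentrality: δ = z_{0.025} + z_{0.10} = 1.960 + 1.282 = 3.242.
(The second rejection-region term Φ(−δ − z_{α/2}) is negligible and dropped.)
δ = d·√n ⇒ d = δ/√n = 3.242/√45 = 0.4832.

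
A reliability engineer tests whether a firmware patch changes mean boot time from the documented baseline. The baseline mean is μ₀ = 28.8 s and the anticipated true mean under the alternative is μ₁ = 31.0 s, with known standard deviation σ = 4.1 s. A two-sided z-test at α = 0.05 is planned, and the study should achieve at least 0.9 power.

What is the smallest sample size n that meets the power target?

Standardized effect: d = |μ₁ − μ₀| / σ = |31.0 − 28.8| / 4.1 = 0.5366
Set Φ(δ − 1.960) = 0.9; then δ − 1.960 = Φ⁻¹(0.9) = 1.282, giving δ = 3.242.
(Ignoring the negligible lower-tail rejection probability gives the usual closed-form inversion.)
δ = d·√n ⇒ n = (δ/d)² = (3.242 / 0.5366)² = 36.49.
Rounding up, n = 37.

n = 37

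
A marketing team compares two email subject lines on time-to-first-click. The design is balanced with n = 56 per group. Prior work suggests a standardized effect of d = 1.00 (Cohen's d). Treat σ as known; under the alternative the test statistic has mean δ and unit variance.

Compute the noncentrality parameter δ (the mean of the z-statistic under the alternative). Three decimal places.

The noncentrality parameter scales effect size by the design's sample-size factor: δ = d·√(n/2) = 1.00 × √(56/2) = 5.2915

δ ≈ 5.292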